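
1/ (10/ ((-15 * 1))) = -3/ 2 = -1.50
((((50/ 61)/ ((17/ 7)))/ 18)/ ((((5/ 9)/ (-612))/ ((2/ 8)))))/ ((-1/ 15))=4725/ 61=77.46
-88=-88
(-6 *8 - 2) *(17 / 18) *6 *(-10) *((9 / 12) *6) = 12750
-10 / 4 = -5 / 2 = -2.50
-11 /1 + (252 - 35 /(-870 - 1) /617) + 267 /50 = 6619243769 /26870350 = 246.34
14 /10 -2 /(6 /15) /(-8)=81 /40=2.02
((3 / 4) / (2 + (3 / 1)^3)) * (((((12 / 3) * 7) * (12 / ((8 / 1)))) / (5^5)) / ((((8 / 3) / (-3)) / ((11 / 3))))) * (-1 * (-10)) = -2079 / 145000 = -0.01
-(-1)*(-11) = -11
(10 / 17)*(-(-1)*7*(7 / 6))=245 / 51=4.80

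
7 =7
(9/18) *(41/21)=41/42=0.98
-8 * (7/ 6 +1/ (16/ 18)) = -55/ 3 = -18.33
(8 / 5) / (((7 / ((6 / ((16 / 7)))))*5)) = 3 / 25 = 0.12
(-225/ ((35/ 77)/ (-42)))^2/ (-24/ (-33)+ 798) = 2377232550/ 4393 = 541141.03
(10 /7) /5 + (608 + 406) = 7100 /7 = 1014.29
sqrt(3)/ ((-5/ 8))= -8 * sqrt(3)/ 5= -2.77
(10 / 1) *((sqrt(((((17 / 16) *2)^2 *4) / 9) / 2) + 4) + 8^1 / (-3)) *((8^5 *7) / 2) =2437120 *sqrt(2) / 3 + 4587520 / 3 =2678042.72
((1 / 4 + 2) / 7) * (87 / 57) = 261 / 532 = 0.49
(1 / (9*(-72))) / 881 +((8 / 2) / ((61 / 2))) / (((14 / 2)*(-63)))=-510445 / 1706384232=-0.00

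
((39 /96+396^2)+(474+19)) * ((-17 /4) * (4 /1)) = -85576317 /32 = -2674259.91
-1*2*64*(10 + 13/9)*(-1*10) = 131840/9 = 14648.89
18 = 18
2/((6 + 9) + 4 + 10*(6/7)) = 14/193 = 0.07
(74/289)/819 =74/236691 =0.00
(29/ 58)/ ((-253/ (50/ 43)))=-25/ 10879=-0.00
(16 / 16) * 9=9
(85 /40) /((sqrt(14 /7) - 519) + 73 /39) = -1671423 /406745182 - 25857 * sqrt(2) /3253961456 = -0.00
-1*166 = -166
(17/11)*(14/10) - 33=-1696/55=-30.84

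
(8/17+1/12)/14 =113/2856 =0.04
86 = 86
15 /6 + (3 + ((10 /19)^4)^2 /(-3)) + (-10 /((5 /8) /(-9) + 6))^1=165860994473611 /43511888511042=3.81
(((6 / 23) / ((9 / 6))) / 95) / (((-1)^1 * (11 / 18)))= -72 / 24035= -0.00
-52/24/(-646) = 13/3876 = 0.00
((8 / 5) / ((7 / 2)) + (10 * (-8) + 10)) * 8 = -19472 / 35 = -556.34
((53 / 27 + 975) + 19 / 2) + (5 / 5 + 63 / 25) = 1336477 / 1350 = 989.98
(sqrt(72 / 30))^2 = 2.40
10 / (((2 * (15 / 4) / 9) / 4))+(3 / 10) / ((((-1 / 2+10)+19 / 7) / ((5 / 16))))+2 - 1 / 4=45379 / 912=49.76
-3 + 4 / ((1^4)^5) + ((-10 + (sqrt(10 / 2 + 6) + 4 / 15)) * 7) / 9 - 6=-1697 / 135 + 7 * sqrt(11) / 9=-9.99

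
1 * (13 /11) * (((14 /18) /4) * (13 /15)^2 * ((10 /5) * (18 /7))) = 2197 /2475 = 0.89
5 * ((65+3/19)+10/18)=56185/171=328.57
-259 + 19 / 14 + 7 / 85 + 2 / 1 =-304117 / 1190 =-255.56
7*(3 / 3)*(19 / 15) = 133 / 15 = 8.87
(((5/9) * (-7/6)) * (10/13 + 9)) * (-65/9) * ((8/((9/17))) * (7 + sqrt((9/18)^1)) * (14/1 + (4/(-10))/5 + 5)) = 14296898 * sqrt(2)/2187 + 200156572/2187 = 100766.09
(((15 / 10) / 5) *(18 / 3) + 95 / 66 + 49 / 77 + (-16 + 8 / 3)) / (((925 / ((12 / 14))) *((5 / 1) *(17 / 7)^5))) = -7493521 / 361176124375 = -0.00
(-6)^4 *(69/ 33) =29808/ 11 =2709.82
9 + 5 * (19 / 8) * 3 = 357 / 8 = 44.62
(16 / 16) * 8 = 8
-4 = -4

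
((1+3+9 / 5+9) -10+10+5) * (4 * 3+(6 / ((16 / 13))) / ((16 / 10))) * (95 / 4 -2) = 8294319 / 1280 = 6479.94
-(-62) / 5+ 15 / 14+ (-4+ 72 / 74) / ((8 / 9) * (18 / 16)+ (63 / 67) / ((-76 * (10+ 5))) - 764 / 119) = 596809888909 / 42538675410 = 14.03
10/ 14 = 5/ 7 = 0.71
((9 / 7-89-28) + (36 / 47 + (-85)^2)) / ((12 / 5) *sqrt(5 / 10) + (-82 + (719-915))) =-8128744325 / 317818606-35088105 *sqrt(2) / 317818606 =-25.73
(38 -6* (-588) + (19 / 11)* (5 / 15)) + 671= 4237.58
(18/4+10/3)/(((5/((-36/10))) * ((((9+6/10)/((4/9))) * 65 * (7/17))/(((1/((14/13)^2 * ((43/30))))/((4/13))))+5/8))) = -68952/3622715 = -0.02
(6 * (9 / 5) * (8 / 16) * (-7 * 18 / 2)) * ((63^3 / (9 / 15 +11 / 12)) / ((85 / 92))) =-67080608784 / 1105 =-60706433.29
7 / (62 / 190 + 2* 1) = 665 / 221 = 3.01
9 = 9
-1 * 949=-949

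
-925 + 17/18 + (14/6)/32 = -923.98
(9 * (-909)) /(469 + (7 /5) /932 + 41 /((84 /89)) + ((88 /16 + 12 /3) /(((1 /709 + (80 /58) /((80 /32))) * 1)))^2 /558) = -19260813524452484040 /1207704586378744123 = -15.95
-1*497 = -497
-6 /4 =-3 /2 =-1.50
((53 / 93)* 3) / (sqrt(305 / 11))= 53* sqrt(3355) / 9455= 0.32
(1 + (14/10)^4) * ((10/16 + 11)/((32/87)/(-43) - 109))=-0.52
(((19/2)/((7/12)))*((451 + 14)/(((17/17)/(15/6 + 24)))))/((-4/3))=-4214295/28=-150510.54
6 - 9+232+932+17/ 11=12788/ 11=1162.55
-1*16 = -16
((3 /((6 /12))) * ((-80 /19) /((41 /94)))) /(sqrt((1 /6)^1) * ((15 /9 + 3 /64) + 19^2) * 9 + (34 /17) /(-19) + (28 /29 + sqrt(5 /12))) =-502456320 /(1445824 * sqrt(15) + 7462656 + 4719779493 * sqrt(6)) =-0.04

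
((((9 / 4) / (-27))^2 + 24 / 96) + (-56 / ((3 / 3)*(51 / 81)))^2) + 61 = 331754005 / 41616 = 7971.79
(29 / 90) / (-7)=-29 / 630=-0.05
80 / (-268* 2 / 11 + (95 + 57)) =0.77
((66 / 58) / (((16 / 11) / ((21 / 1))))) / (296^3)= 7623 / 12033531904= 0.00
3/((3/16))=16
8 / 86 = 4 / 43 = 0.09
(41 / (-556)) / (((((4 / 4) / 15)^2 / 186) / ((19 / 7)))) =-16300575 / 1946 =-8376.45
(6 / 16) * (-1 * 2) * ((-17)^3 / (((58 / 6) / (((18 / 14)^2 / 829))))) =3581577 / 4712036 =0.76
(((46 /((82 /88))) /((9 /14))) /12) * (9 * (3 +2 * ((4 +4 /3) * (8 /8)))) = 7084 /9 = 787.11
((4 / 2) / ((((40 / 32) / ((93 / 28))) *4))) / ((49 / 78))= 3627 / 1715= 2.11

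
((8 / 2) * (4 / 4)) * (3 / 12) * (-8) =-8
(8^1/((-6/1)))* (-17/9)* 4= 272/27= 10.07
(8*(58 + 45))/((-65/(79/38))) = -32548/1235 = -26.35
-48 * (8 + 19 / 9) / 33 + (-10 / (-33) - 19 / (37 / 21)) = -92263 / 3663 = -25.19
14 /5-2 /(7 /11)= -12 /35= -0.34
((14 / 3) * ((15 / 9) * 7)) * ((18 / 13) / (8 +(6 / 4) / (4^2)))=4480 / 481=9.31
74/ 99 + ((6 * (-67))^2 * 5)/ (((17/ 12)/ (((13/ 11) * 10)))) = 11344602058/ 1683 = 6740702.35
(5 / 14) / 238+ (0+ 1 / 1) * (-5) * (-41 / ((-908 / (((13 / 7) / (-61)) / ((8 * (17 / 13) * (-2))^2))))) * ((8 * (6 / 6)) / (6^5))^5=261424272342086791207735 / 174213135088766635559878656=0.00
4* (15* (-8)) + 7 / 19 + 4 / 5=-45489 / 95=-478.83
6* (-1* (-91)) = 546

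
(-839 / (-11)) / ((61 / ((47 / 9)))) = 39433 / 6039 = 6.53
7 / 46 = 0.15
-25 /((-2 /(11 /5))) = 27.50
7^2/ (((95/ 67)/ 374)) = 1227842/ 95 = 12924.65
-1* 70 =-70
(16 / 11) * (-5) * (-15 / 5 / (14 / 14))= 240 / 11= 21.82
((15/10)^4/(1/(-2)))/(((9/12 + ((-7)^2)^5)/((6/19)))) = -243/21468118981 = -0.00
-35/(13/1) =-35/13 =-2.69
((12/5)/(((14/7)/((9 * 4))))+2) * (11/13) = 2486/65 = 38.25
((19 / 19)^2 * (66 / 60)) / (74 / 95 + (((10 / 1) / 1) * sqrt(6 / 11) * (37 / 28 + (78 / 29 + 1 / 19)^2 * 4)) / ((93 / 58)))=-3648250204250421 / 89070482298967749038 + 166769190663596675 * sqrt(66) / 178140964597935498076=0.01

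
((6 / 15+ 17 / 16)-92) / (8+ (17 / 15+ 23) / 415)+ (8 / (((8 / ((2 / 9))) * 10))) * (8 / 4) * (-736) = -1587204499 / 36116640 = -43.95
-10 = -10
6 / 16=3 / 8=0.38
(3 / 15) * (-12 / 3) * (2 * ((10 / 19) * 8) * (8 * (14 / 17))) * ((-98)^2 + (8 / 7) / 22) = -1514520576 / 3553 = -426265.29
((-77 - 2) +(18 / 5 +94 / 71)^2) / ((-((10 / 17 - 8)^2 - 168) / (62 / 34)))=-0.88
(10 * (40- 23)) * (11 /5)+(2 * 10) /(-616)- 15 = 55281 /154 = 358.97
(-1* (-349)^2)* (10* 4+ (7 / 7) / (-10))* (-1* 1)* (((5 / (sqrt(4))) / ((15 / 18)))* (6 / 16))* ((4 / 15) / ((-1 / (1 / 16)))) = -91122.37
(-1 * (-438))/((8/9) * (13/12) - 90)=-5913/1202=-4.92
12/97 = 0.12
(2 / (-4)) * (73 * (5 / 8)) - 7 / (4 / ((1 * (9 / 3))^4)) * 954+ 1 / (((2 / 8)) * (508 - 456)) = -28132465 / 208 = -135252.24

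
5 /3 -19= -52 /3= -17.33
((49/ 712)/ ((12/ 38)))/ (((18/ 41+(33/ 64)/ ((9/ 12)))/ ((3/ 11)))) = 38171/ 723481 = 0.05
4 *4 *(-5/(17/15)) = -70.59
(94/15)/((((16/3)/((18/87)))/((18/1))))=1269/290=4.38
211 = 211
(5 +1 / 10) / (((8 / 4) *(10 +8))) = 0.14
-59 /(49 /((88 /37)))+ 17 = 25629 /1813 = 14.14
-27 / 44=-0.61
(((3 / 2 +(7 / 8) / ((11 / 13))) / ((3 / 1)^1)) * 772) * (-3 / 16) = -43039 / 352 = -122.27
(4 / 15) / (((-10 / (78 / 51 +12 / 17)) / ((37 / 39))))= -2812 / 49725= -0.06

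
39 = 39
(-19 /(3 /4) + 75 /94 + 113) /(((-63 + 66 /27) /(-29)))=2170389 /51230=42.37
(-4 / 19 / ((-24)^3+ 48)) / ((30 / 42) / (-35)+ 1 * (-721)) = -7 / 330264840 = -0.00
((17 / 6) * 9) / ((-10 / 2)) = -51 / 10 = -5.10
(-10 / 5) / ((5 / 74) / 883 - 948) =130684 / 61944211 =0.00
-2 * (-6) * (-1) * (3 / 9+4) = -52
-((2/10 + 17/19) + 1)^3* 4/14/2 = -7880599/6001625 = -1.31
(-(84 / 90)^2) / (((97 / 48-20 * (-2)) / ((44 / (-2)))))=68992 / 151275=0.46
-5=-5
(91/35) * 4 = 52/5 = 10.40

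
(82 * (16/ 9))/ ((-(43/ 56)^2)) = -247.25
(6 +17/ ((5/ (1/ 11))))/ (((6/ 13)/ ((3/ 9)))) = 4511/ 990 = 4.56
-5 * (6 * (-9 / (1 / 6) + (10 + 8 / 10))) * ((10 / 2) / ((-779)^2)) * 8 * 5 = 259200 / 606841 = 0.43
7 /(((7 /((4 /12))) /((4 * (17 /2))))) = 34 /3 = 11.33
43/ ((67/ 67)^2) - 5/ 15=128/ 3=42.67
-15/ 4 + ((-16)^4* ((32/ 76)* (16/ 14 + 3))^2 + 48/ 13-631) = 182844837993/ 919828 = 198781.55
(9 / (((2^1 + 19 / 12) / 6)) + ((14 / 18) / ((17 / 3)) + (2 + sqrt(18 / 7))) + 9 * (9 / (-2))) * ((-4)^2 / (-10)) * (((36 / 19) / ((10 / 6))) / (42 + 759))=86032 / 1626475-288 * sqrt(14) / 295925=0.05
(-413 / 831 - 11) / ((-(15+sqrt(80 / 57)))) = 544578 / 706073 - 38216 * sqrt(285) / 10591095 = 0.71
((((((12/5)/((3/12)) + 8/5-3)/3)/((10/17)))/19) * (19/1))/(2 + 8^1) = 697/1500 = 0.46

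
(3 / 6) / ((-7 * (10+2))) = -1 / 168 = -0.01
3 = 3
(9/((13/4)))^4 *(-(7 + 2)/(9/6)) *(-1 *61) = 614739456/28561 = 21523.74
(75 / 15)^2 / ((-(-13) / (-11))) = -275 / 13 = -21.15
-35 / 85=-7 / 17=-0.41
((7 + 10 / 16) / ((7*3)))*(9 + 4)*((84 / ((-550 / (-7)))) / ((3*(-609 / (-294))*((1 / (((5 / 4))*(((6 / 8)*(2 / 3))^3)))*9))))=38857 / 2756160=0.01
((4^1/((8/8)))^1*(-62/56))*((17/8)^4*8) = -2589151/3584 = -722.42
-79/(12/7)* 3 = -553/4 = -138.25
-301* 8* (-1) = 2408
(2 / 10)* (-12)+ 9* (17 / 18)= 6.10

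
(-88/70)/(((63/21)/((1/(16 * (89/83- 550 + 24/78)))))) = 11869/248623620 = 0.00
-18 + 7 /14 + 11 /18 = -152 /9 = -16.89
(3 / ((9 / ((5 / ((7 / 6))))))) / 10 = 1 / 7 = 0.14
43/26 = 1.65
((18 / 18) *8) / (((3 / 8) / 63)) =1344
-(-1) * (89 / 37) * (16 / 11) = 1424 / 407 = 3.50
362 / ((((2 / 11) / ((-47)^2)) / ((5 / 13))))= 1691584.23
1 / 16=0.06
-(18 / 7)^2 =-324 / 49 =-6.61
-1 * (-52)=52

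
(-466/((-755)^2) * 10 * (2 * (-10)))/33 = 3728/752433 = 0.00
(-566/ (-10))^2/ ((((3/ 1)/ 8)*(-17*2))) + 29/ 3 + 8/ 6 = -306331/ 1275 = -240.26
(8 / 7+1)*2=30 / 7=4.29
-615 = -615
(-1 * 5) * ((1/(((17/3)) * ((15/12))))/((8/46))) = -4.06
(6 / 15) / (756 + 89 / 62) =124 / 234805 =0.00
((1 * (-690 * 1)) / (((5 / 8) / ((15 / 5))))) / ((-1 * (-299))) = -11.08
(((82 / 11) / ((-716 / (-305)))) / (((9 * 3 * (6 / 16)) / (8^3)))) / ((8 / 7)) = 22408960 / 159489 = 140.50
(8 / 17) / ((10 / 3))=12 / 85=0.14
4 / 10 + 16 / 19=118 / 95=1.24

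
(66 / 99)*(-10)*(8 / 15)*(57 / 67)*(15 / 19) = -160 / 67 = -2.39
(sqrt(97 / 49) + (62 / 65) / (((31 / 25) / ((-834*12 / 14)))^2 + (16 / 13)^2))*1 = 2522781612000 / 4006410518041 + sqrt(97) / 7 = 2.04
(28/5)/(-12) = -7/15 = -0.47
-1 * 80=-80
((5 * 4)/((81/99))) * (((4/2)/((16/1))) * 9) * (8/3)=73.33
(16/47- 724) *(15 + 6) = -714252/47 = -15196.85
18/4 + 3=15/2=7.50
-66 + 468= 402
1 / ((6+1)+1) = 0.12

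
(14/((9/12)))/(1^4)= 56/3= 18.67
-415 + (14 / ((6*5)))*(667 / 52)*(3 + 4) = -291017 / 780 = -373.10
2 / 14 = 1 / 7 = 0.14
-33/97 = -0.34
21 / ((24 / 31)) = 27.12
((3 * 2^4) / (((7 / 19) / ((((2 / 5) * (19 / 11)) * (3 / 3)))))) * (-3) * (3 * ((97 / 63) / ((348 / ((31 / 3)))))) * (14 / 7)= -17368432 / 234465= -74.08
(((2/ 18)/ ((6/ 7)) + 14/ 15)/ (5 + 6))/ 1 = 287/ 2970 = 0.10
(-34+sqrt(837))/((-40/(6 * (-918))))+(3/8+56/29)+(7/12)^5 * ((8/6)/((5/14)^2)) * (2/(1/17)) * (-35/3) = -50328054217/10147680+4131 * sqrt(93)/10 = -975.77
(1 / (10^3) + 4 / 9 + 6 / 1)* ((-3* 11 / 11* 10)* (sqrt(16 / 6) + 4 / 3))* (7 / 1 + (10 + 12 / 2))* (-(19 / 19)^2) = 1334207 / 225 + 1334207* sqrt(6) / 450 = 13192.31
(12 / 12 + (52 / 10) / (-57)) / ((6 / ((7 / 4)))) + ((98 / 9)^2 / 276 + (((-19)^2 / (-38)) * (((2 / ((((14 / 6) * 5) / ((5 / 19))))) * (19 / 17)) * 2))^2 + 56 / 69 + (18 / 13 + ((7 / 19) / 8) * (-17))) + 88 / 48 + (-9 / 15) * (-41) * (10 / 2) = 127.86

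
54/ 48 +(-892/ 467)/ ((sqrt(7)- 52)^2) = 1.12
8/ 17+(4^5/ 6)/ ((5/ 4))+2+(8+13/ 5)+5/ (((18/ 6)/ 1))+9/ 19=245067/ 1615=151.74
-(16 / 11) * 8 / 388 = -32 / 1067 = -0.03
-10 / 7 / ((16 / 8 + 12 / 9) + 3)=-30 / 133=-0.23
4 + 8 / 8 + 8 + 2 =15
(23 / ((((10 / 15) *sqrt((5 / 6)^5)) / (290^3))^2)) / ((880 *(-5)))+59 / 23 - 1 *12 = -22021272992052991 / 1265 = -17408120942334.38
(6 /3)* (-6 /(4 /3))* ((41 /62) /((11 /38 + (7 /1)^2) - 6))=-7011 /50995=-0.14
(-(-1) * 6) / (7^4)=6 / 2401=0.00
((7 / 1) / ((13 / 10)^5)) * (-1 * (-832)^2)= -2867200000 / 2197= -1305052.34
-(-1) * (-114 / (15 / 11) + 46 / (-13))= -5664 / 65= -87.14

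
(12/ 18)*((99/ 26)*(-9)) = -297/ 13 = -22.85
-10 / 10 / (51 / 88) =-88 / 51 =-1.73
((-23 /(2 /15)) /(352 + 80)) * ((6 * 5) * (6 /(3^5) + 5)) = -234025 /3888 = -60.19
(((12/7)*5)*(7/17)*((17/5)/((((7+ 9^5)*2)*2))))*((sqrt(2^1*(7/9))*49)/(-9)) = -49*sqrt(14)/531504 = -0.00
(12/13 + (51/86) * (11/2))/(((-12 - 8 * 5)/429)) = -308781/8944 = -34.52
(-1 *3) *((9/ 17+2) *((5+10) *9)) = -17415/ 17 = -1024.41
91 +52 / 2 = 117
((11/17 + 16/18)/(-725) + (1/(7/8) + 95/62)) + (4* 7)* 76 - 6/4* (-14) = 20716931597/9628290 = 2151.67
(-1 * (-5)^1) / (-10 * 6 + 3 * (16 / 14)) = -35 / 396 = -0.09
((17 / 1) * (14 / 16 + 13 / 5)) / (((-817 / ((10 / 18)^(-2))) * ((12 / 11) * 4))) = -701811 / 13072000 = -0.05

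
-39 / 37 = -1.05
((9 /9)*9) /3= 3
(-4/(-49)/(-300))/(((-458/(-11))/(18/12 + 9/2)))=-11/280525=-0.00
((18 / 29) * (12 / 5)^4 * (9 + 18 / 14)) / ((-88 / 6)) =-20155392 / 1395625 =-14.44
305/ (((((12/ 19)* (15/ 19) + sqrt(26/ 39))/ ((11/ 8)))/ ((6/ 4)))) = -490517775/ 653768 + 1311680865* sqrt(6)/ 2615072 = 478.33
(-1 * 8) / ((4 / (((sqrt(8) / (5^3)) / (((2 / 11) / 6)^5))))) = -156541572 * sqrt(2) / 125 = -1771065.71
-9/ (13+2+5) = -9/ 20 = -0.45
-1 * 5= -5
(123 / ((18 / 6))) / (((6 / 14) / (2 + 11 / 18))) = 13489 / 54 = 249.80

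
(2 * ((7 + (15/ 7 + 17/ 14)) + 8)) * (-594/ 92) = -76329/ 322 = -237.05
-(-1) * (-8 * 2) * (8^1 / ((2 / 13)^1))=-832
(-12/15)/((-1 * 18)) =2/45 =0.04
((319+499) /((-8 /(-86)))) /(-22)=-17587 /44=-399.70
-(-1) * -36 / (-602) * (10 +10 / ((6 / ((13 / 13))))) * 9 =270 / 43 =6.28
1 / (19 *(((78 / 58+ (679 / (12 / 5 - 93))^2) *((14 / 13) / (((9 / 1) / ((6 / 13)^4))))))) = 245509699097 / 1456649520256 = 0.17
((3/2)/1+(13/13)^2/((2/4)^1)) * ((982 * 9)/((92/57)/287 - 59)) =-506032947/965089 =-524.34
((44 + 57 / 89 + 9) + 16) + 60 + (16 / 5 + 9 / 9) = 59559 / 445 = 133.84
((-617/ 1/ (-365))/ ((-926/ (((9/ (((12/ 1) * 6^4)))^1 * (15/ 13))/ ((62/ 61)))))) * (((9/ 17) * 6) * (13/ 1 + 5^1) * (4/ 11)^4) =-4064796/ 3390225290309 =-0.00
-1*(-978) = 978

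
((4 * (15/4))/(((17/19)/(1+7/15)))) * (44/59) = 18.34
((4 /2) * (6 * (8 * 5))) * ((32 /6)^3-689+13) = -2264960 /9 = -251662.22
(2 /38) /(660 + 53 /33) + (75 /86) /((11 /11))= 31114863 /35675122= 0.87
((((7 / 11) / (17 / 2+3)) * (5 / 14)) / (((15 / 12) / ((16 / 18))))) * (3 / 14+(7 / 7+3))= 0.06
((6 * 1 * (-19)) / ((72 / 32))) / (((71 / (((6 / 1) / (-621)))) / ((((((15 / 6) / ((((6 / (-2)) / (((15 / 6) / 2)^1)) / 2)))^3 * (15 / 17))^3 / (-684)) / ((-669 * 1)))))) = -476837158203125 / 62312159024489889792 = -0.00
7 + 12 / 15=39 / 5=7.80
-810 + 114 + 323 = -373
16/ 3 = 5.33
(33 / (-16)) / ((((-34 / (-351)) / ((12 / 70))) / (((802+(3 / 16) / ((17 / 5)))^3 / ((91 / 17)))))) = -27753538439526503967 / 78884700160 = -351824097.49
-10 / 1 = -10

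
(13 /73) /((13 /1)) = 1 /73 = 0.01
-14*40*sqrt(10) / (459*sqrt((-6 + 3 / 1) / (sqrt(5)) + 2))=-2800*sqrt(2) / (459*sqrt(10 - 3*sqrt(5)))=-4.75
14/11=1.27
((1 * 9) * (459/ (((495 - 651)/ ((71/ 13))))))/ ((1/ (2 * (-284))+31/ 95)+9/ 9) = -109.19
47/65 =0.72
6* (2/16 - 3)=-69/4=-17.25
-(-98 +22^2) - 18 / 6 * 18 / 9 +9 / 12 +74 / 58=-45237 / 116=-389.97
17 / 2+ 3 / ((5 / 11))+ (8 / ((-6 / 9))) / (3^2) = 413 / 30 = 13.77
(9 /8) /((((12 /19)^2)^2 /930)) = 6575.44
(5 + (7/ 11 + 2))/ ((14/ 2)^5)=12/ 26411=0.00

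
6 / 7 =0.86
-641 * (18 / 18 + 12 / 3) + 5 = -3200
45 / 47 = 0.96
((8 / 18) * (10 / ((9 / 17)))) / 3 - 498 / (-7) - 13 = 103661 / 1701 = 60.94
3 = 3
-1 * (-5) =5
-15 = -15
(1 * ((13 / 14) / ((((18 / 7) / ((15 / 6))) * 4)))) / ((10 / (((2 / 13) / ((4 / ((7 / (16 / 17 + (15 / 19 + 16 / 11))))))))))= 24871 / 13037184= 0.00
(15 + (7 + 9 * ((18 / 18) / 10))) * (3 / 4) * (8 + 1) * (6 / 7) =18549 / 140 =132.49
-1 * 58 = -58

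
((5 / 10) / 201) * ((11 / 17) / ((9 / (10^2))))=550 / 30753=0.02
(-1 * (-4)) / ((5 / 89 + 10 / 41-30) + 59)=3649 / 26729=0.14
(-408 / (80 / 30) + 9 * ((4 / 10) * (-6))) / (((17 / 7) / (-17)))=6111 / 5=1222.20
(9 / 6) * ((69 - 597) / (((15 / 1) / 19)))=-5016 / 5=-1003.20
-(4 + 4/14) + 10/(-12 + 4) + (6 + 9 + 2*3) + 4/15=15.73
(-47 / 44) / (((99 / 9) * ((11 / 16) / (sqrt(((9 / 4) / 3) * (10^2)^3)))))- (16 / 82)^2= -94000 * sqrt(3) / 1331- 64 / 1681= -122.36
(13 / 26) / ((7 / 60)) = 30 / 7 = 4.29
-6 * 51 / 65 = -306 / 65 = -4.71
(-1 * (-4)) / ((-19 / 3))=-12 / 19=-0.63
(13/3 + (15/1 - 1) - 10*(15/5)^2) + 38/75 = -1779/25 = -71.16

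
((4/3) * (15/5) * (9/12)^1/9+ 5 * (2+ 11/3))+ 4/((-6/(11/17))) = 480/17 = 28.24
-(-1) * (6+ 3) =9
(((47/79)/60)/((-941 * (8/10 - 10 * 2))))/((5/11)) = 0.00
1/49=0.02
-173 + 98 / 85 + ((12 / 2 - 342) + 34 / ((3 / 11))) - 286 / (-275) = -487229 / 1275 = -382.14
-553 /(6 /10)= -921.67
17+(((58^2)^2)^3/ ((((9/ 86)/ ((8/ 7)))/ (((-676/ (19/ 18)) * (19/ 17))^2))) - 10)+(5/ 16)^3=67186219057413250620781578853870539/ 8286208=8108198473585655902046096000.00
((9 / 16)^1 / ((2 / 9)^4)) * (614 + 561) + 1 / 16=69382591 / 256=271025.75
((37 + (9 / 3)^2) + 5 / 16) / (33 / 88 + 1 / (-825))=611325 / 4934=123.90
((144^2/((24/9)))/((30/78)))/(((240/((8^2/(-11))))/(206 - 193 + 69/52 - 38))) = 3190752/275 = 11602.73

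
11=11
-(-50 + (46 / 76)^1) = 1877 / 38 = 49.39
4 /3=1.33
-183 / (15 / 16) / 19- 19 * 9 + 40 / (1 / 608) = 2293179 / 95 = 24138.73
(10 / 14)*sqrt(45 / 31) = 15*sqrt(155) / 217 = 0.86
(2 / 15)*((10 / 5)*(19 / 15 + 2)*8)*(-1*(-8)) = 12544 / 225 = 55.75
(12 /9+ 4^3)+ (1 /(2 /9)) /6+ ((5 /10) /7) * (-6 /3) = 5539 /84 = 65.94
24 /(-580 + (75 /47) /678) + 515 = 3172523597 /6160735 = 514.96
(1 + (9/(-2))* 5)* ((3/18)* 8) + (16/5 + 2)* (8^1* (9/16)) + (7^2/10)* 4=43/3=14.33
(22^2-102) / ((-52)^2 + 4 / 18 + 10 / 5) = 1719 / 12178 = 0.14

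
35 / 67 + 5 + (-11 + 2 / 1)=-233 / 67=-3.48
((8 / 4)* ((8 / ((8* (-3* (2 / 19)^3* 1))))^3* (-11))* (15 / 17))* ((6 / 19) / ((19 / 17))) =49162945645 / 384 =128028504.28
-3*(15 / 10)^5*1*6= -2187 / 16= -136.69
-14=-14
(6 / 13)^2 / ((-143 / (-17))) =612 / 24167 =0.03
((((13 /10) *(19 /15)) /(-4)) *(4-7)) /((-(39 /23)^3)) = -231173 /912600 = -0.25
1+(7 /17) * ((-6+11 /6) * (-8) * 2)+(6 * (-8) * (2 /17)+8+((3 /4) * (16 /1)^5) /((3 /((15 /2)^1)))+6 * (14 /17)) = 1966115.75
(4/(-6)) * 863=-575.33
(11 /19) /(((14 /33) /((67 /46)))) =24321 /12236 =1.99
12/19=0.63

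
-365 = -365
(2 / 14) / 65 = 1 / 455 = 0.00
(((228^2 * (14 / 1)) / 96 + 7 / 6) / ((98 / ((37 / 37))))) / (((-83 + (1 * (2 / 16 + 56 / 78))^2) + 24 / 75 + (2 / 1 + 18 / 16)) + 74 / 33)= -14497969200 / 14354236771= -1.01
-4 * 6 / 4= -6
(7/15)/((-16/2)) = -0.06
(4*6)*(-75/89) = -1800/89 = -20.22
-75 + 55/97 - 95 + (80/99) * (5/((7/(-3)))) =-3835285/22407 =-171.16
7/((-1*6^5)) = -7/7776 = -0.00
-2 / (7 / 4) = -8 / 7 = -1.14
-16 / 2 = -8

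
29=29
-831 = -831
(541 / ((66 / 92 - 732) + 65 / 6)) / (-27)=12443 / 447399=0.03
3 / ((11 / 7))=21 / 11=1.91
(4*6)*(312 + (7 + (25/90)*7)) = 23108/3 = 7702.67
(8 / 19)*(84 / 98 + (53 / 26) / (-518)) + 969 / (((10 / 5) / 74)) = 2293646951 / 63973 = 35853.36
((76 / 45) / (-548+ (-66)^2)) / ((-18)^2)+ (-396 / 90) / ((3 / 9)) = -13.20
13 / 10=1.30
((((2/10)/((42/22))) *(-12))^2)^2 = 3748096/1500625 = 2.50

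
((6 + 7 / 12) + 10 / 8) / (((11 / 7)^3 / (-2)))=-4.04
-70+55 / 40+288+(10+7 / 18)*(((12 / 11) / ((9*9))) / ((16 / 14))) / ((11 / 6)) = 1564181 / 7128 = 219.44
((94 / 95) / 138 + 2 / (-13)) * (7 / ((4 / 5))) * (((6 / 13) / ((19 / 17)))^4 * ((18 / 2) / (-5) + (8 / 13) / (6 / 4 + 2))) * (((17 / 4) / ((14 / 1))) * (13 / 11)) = 354101753605779 / 16281834182583970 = 0.02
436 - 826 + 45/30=-777/2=-388.50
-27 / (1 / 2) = -54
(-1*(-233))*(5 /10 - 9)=-3961 /2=-1980.50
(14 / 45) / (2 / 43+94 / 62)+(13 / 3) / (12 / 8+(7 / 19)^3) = 5968855936 / 1993087305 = 2.99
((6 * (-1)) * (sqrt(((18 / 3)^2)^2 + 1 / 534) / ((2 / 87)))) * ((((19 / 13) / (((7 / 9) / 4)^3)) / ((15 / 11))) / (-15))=47130336 * sqrt(369562710) / 9921275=91322.36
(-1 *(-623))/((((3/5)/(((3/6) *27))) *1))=28035/2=14017.50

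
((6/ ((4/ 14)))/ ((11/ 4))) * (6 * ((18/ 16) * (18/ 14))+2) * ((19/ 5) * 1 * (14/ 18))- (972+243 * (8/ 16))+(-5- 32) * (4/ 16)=-568747/ 660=-861.74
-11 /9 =-1.22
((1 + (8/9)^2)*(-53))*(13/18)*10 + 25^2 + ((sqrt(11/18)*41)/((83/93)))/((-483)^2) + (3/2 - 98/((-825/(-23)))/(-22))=-258431603/4410450 + 1271*sqrt(22)/38725974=-58.60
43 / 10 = 4.30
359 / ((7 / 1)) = 359 / 7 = 51.29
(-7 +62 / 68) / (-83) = 207 / 2822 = 0.07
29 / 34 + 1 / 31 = 933 / 1054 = 0.89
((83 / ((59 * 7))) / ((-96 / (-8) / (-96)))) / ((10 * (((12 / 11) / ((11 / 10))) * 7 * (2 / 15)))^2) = -1215203 / 64758400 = -0.02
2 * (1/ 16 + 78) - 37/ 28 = 154.80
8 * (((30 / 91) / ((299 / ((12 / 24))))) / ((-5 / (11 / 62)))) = -132 / 843479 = -0.00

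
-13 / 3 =-4.33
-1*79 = -79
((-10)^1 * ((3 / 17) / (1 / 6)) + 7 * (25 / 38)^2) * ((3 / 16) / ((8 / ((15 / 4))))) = -8349525 / 12568576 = -0.66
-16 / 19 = -0.84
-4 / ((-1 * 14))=2 / 7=0.29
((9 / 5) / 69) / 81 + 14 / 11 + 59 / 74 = 2.07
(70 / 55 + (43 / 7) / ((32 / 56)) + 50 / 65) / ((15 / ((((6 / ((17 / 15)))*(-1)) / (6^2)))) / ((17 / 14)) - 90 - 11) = -7317 / 105820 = -0.07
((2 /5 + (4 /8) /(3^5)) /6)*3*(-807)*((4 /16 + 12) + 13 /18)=-122733671 /58320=-2104.49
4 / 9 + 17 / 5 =173 / 45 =3.84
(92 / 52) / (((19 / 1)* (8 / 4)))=23 / 494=0.05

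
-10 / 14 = -5 / 7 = -0.71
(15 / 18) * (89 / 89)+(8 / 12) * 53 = 217 / 6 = 36.17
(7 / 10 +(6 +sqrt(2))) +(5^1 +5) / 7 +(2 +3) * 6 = sqrt(2) +2669 / 70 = 39.54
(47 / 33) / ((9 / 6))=94 / 99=0.95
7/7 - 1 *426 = -425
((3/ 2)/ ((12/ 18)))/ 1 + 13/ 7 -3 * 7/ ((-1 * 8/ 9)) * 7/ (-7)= -1093/ 56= -19.52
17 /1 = 17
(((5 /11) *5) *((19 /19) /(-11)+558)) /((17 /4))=36100 /121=298.35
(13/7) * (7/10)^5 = 0.31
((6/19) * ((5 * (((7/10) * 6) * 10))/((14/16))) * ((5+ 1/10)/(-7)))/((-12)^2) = -51/133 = -0.38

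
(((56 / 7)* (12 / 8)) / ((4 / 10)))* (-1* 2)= -60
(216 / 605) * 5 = 216 / 121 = 1.79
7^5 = 16807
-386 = -386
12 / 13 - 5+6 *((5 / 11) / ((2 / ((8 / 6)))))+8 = 5.74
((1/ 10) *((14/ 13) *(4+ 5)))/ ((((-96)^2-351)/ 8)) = 56/ 64025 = 0.00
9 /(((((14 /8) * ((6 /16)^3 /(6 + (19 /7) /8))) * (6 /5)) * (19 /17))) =3862400 /8379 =460.96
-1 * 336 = -336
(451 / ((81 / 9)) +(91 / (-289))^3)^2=2508.00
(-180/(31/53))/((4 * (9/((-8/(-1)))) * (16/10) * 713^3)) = -1325/11236480007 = -0.00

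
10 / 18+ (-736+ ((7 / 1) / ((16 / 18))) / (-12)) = -211997 / 288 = -736.10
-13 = -13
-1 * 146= -146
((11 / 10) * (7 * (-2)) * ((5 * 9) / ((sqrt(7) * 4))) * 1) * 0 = 0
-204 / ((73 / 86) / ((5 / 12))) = -7310 / 73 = -100.14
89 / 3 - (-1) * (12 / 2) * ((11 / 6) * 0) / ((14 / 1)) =29.67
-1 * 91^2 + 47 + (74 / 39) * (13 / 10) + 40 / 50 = -123461 / 15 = -8230.73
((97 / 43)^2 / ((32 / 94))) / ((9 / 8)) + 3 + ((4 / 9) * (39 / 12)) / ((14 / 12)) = 4082927 / 232974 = 17.53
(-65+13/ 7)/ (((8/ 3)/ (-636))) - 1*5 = 105382/ 7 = 15054.57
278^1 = 278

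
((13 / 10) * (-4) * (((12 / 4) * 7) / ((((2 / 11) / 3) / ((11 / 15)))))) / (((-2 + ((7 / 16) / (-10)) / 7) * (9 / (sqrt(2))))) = 352352 * sqrt(2) / 4815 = 103.49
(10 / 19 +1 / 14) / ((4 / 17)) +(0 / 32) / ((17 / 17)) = 2703 / 1064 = 2.54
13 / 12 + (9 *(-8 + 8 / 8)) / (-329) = 719 / 564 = 1.27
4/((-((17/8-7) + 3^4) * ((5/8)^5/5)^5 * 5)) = -1208925819614629174706176/290393829345703125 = -4163056.16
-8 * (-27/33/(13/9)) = 648/143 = 4.53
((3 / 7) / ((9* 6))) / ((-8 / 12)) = -1 / 84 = -0.01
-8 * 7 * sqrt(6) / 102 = -28 * sqrt(6) / 51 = -1.34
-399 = -399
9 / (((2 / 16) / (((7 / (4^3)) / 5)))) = 63 / 40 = 1.58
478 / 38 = 239 / 19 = 12.58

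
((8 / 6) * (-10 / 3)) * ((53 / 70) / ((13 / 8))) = -1696 / 819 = -2.07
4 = 4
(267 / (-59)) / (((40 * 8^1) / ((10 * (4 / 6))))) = -89 / 944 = -0.09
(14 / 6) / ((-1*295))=-7 / 885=-0.01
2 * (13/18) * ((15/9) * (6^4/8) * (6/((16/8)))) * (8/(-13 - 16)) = -9360/29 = -322.76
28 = 28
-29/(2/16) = -232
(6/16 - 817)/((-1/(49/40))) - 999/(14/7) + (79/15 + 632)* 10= 6598591/960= 6873.53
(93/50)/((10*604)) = 93/302000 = 0.00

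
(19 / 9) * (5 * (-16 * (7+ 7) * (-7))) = 148960 / 9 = 16551.11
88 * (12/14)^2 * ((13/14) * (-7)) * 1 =-20592/49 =-420.24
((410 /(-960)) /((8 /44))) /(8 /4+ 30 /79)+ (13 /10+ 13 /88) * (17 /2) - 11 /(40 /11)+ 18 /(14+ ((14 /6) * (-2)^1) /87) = 1731500423 /180660480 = 9.58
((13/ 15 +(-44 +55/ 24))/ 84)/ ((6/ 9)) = -4901/ 6720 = -0.73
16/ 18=8/ 9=0.89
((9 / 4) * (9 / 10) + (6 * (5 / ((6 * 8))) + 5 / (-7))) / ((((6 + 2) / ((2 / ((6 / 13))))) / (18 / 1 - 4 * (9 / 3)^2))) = -10569 / 560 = -18.87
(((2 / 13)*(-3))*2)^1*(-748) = 8976 / 13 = 690.46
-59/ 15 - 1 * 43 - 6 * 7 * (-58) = 35836/ 15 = 2389.07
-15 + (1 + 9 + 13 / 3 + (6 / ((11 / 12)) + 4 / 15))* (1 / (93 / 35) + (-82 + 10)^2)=560660236 / 5115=109610.99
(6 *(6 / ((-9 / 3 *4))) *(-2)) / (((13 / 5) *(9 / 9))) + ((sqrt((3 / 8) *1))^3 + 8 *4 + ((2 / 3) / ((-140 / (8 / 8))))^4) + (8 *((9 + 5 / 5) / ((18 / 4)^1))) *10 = 3 *sqrt(6) / 32 + 5362057260013 / 25282530000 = 212.32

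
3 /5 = 0.60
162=162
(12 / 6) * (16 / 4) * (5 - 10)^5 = -25000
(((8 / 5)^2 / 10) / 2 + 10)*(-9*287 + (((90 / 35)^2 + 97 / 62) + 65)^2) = 16193739508077 / 576840250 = 28073.18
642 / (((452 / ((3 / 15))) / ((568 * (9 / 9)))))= 91164 / 565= 161.35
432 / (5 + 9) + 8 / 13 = 2864 / 91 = 31.47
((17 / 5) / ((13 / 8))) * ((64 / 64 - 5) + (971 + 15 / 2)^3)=127415245837 / 65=1960234551.34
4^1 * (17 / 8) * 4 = 34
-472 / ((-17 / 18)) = 8496 / 17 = 499.76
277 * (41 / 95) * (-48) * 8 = -4361088 / 95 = -45906.19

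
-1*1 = -1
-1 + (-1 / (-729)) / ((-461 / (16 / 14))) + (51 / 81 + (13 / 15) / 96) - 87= -32882573009 / 376397280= -87.36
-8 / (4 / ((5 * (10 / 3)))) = -100 / 3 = -33.33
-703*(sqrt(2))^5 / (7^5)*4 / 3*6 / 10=-11248*sqrt(2) / 84035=-0.19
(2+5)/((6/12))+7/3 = 16.33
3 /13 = 0.23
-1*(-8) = 8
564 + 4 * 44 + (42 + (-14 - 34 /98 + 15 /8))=301655 /392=769.53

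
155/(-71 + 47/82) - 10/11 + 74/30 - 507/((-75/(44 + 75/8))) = 16639933/46200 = 360.17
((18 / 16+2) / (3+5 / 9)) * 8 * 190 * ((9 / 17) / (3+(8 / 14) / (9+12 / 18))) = 1446375 / 6256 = 231.20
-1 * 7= -7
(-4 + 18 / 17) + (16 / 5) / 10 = -1114 / 425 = -2.62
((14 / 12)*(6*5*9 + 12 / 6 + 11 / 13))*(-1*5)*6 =-124145 / 13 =-9549.62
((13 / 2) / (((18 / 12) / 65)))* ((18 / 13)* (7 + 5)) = 4680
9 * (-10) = -90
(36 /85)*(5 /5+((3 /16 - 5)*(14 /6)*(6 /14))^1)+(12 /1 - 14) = -1229 /340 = -3.61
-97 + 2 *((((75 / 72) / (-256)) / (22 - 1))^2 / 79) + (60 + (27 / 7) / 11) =-265092272743717 / 7233205174272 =-36.65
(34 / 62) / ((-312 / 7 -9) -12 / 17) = -2023 / 200229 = -0.01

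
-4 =-4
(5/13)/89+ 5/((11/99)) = 52070/1157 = 45.00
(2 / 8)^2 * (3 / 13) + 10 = 2083 / 208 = 10.01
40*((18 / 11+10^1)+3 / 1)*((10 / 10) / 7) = 920 / 11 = 83.64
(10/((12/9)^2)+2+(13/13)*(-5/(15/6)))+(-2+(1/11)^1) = 3.72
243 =243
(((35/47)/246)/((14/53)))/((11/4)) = 265/63591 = 0.00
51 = 51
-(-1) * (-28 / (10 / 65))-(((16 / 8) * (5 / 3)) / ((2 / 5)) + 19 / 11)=-6338 / 33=-192.06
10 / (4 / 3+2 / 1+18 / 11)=165 / 82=2.01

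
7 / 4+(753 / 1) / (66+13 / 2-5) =2323 / 180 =12.91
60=60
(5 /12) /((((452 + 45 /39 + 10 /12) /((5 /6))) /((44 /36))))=3575 /3824388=0.00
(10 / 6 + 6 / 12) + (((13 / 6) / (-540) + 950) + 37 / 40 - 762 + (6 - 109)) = 71351 / 810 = 88.09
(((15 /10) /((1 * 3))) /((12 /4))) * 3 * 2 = 1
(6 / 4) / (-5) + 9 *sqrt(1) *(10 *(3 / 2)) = 1347 / 10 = 134.70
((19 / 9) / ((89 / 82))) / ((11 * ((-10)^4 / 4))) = 779 / 11013750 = 0.00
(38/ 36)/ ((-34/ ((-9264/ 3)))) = 14668/ 153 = 95.87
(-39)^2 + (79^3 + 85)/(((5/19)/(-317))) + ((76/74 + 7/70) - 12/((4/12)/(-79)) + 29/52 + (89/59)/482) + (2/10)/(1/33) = -81253097795764441/136786780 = -594012797.11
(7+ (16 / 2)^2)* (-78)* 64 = -354432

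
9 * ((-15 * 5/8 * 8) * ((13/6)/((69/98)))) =-2077.17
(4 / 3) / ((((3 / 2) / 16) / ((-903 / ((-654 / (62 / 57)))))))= 1194368 / 55917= 21.36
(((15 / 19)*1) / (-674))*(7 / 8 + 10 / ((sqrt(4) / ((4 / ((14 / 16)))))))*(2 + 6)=-19935 / 89642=-0.22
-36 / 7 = -5.14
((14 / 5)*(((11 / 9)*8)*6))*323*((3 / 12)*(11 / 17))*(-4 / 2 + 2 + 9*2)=772464 / 5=154492.80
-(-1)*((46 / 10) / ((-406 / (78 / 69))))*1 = -13 / 1015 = -0.01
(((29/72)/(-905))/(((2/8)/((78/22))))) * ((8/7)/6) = -754/627165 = -0.00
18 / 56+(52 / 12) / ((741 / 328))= 2.24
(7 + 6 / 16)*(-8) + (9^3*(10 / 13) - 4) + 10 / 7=45427 / 91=499.20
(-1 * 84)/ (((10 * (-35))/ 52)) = 312/ 25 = 12.48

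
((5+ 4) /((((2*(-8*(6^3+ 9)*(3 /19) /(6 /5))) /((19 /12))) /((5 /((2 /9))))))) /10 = -0.07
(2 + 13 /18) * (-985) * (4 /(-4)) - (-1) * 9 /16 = 2681.95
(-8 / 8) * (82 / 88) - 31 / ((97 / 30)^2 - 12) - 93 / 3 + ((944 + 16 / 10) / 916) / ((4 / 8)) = -687448219 / 70078580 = -9.81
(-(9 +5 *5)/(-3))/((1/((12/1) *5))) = 680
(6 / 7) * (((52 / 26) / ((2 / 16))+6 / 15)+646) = 19872 / 35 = 567.77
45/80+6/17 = 249/272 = 0.92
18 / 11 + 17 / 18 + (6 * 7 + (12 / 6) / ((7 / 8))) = 64957 / 1386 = 46.87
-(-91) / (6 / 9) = 273 / 2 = 136.50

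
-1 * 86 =-86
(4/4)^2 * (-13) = -13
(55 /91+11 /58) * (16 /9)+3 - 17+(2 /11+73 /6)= -41779 /174174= -0.24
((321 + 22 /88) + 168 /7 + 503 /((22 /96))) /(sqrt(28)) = 111767 * sqrt(7) /616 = 480.04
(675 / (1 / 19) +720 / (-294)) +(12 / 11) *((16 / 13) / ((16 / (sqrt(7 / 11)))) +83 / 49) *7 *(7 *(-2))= 6813747 / 539 - 1176 *sqrt(77) / 1573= 12634.90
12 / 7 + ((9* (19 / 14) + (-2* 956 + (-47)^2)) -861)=-550.07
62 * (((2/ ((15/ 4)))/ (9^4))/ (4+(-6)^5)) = -124/ 191220345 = -0.00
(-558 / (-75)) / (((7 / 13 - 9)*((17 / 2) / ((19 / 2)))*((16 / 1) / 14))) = -160797 / 187000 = -0.86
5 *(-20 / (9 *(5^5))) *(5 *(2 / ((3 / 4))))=-32 / 675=-0.05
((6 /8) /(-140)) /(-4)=3 /2240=0.00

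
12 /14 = 6 /7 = 0.86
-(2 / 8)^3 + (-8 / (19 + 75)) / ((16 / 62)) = -1039 / 3008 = -0.35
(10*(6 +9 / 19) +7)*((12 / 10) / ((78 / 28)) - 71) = -5062.41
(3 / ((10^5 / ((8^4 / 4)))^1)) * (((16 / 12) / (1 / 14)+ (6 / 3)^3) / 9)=512 / 5625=0.09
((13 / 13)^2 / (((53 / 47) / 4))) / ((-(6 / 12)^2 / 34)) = -25568 / 53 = -482.42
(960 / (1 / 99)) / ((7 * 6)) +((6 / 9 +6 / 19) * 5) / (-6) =2707660 / 1197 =2262.04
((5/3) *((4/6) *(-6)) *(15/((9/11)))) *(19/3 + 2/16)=-42625/54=-789.35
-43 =-43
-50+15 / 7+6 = -293 / 7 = -41.86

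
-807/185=-4.36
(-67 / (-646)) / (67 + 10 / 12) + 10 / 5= 263123 / 131461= 2.00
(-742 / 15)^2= 550564 / 225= 2446.95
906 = 906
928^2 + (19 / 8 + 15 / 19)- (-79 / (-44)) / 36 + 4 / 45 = 861187.20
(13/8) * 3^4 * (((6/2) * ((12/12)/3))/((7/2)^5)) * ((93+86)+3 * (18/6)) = 791856/16807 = 47.11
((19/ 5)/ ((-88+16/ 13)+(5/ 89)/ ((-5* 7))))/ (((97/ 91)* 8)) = -14003171/ 2726697160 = -0.01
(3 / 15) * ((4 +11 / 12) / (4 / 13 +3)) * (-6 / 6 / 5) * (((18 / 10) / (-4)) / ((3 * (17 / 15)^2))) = 6903 / 994160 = 0.01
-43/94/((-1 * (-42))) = -43/3948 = -0.01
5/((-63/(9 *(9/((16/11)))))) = -495/112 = -4.42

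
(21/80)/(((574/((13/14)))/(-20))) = -39/4592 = -0.01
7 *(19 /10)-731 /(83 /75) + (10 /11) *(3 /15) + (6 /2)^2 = -5825491 /9130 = -638.06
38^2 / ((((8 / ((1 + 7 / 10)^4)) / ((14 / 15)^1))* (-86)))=-211057567 / 12900000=-16.36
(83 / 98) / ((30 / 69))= 1.95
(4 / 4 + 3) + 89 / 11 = 133 / 11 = 12.09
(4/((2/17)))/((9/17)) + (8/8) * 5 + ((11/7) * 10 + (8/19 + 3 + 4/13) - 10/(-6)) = 1405655/15561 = 90.33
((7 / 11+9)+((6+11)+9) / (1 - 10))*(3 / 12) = 167 / 99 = 1.69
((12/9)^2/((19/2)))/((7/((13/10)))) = 208/5985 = 0.03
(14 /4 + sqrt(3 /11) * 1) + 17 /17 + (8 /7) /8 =sqrt(33) /11 + 65 /14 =5.17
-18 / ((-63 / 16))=32 / 7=4.57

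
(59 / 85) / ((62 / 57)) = 0.64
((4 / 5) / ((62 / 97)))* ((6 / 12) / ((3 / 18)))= 582 / 155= 3.75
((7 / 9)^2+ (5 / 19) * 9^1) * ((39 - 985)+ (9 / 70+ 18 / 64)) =-151445723 / 53865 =-2811.58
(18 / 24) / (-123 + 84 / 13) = -13 / 2020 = -0.01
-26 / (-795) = 26 / 795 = 0.03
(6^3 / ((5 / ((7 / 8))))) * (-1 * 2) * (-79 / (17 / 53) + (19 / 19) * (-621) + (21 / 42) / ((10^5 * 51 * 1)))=557323199937 / 8500000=65567.44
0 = 0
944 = 944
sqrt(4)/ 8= 1/ 4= 0.25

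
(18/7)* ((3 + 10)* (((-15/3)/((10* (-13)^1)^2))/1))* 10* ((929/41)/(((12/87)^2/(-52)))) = 7031601/1148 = 6125.09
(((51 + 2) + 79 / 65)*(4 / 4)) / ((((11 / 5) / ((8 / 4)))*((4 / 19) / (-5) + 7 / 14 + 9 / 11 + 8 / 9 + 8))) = 12052080 / 2485639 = 4.85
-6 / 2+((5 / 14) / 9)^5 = -95273905003 / 31757969376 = -3.00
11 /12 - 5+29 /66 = -481 /132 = -3.64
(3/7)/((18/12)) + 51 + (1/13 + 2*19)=8132/91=89.36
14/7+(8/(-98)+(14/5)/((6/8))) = 5.65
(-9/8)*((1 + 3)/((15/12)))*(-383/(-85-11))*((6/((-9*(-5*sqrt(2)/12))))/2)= -1149*sqrt(2)/200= -8.12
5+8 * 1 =13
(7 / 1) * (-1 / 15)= -7 / 15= -0.47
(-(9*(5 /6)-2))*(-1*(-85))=-935 /2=-467.50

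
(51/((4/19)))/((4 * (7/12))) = 2907/28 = 103.82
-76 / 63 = -1.21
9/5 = 1.80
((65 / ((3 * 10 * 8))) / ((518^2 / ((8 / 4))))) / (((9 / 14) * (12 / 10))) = 65 / 24839136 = 0.00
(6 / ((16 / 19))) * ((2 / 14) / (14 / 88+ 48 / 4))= 627 / 7490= 0.08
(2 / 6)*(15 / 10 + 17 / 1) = 37 / 6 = 6.17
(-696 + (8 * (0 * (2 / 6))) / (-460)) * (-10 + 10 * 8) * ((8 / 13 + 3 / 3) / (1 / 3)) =-3069360 / 13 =-236104.62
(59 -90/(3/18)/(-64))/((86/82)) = 44239/688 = 64.30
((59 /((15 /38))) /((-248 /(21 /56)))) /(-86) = 1121 /426560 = 0.00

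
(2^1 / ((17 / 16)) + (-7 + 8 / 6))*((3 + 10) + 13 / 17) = -15054 / 289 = -52.09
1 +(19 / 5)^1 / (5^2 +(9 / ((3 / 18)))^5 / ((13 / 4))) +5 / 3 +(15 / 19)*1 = 1809110528764 / 523448219985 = 3.46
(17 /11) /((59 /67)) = 1139 /649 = 1.76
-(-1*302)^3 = 27543608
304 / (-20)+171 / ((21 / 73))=20273 / 35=579.23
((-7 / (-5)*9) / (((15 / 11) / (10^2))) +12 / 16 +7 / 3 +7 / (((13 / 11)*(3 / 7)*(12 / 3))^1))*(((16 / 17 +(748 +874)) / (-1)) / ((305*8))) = -33375623 / 53924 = -618.94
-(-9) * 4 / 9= 4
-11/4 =-2.75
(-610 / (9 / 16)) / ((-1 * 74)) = 4880 / 333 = 14.65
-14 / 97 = -0.14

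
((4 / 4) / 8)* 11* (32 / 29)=44 / 29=1.52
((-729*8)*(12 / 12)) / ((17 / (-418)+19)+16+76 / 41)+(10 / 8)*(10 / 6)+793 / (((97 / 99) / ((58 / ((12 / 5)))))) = 14248931507131 / 734368764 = 19402.97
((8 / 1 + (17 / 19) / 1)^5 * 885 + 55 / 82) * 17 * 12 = 1020447870746072250 / 101520059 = 10051687132.55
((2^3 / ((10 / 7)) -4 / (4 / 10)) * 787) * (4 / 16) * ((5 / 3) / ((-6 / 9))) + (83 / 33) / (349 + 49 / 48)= 1599914139 / 739244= 2164.26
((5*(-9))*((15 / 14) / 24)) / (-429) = 0.00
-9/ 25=-0.36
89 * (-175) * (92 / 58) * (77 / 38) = -27583325 / 551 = -50060.48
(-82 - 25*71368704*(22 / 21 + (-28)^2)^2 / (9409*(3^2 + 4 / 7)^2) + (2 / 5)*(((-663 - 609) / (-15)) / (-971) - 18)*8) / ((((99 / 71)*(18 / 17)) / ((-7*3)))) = 5525486234171387453353363 / 304515050184675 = 18145199164.44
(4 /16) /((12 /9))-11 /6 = -79 /48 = -1.65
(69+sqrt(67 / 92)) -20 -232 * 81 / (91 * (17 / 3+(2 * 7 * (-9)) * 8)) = sqrt(1541) / 46+13464589 / 273637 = 50.06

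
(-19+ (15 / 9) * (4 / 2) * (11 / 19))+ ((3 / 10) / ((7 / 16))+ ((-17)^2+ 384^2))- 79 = 294560983 / 1995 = 147649.62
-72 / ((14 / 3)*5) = -108 / 35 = -3.09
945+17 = 962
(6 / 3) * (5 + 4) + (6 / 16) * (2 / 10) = 723 / 40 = 18.08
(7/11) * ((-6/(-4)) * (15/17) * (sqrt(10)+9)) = 315 * sqrt(10)/374+2835/374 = 10.24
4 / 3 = 1.33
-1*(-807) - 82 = 725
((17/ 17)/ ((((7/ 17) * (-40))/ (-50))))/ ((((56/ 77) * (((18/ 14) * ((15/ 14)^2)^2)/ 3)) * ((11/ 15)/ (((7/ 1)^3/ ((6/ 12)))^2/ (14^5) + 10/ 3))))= 4122517/ 97200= 42.41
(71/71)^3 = 1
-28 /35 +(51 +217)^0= 1 /5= 0.20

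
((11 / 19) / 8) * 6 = 33 / 76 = 0.43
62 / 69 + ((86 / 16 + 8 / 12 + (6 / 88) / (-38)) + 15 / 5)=47774 / 4807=9.94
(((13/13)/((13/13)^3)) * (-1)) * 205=-205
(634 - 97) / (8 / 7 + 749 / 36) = 135324 / 5531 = 24.47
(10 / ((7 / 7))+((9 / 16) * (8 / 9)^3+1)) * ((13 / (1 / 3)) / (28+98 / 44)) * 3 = 263978 / 5985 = 44.11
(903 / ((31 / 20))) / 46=9030 / 713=12.66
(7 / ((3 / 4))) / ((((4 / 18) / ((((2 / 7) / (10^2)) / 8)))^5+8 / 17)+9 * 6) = 0.00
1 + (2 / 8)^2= 17 / 16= 1.06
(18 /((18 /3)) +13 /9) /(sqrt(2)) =20* sqrt(2) /9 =3.14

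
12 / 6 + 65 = 67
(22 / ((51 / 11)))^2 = 58564 / 2601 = 22.52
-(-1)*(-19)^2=361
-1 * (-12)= 12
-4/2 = -2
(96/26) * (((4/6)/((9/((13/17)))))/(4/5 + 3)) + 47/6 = 45863/5814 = 7.89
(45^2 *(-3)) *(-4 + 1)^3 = 164025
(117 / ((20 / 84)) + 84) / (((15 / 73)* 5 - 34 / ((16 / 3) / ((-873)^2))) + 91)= -1680168 / 14186762615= -0.00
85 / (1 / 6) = 510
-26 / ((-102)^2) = -13 / 5202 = -0.00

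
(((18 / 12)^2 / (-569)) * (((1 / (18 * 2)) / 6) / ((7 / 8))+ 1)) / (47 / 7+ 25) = -95 / 757908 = -0.00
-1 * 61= -61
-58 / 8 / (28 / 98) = -203 / 8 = -25.38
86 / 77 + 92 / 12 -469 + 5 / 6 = -70745 / 154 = -459.38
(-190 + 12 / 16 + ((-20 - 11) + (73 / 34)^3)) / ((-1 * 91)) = 8267689 / 3576664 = 2.31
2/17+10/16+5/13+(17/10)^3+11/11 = 777949/110500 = 7.04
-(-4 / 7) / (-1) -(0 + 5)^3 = -879 / 7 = -125.57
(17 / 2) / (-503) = -17 / 1006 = -0.02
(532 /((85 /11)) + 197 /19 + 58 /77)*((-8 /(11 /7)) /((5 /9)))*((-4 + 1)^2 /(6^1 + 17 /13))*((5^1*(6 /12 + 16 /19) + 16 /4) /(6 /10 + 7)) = -1271.88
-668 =-668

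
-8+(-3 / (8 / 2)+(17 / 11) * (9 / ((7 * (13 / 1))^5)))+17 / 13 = -2043465262227 / 274574143844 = -7.44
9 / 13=0.69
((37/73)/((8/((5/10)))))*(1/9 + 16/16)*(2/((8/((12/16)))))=185/28032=0.01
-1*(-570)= 570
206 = 206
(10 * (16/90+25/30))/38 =91/342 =0.27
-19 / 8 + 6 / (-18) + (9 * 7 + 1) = 1471 / 24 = 61.29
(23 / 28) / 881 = 23 / 24668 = 0.00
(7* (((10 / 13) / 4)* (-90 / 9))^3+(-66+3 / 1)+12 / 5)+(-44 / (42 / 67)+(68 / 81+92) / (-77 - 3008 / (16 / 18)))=-3893185550272 / 21556821195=-180.60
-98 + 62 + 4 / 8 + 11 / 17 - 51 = -2919 / 34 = -85.85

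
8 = 8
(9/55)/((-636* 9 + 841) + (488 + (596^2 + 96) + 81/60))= 36/77202037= 0.00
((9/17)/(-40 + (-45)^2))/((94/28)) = 126/1586015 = 0.00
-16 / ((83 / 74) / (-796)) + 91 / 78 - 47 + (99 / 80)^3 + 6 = 1442788036451 / 127488000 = 11317.05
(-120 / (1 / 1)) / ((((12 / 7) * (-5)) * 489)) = 14 / 489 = 0.03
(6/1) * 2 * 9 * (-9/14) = -486/7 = -69.43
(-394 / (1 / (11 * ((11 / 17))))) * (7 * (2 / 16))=-166859 / 68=-2453.81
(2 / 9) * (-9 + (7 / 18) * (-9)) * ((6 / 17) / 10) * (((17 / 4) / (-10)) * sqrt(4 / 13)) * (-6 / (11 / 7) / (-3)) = 7 * sqrt(13) / 858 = 0.03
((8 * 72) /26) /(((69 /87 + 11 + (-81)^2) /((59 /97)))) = 54752 /26706719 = 0.00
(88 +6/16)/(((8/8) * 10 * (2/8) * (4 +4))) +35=6307/160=39.42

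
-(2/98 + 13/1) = -638/49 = -13.02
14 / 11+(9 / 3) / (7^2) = 719 / 539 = 1.33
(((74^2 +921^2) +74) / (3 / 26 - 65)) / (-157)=22198566 / 264859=83.81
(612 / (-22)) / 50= -153 / 275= -0.56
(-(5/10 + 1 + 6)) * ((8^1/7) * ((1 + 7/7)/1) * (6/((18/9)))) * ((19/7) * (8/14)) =-27360/343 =-79.77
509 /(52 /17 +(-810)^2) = 8653 /11153752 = 0.00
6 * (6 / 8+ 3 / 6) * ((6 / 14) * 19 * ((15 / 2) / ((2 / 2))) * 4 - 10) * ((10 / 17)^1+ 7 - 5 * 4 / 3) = 192700 / 119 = 1619.33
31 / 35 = 0.89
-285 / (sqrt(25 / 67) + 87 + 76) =-1037495 / 593366 + 475 * sqrt(67) / 593366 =-1.74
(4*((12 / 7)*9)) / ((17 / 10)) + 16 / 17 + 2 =4670 / 119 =39.24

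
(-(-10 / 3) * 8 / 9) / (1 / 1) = 80 / 27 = 2.96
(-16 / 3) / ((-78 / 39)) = 8 / 3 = 2.67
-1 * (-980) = 980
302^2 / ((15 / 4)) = 364816 / 15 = 24321.07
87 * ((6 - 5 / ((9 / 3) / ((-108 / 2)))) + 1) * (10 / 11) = 84390 / 11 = 7671.82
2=2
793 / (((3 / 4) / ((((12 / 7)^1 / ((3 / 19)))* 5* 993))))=398974160 / 7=56996308.57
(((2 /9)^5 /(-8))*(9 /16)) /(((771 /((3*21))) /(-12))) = 0.00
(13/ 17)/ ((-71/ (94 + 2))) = -1248/ 1207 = -1.03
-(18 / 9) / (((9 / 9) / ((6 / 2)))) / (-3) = 2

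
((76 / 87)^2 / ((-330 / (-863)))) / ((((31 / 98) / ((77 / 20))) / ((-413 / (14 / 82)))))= -1033970093324 / 17597925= -58755.23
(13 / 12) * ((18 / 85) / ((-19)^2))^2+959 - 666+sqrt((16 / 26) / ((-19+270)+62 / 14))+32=sqrt(81354) / 5811+306009998476 / 941569225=325.05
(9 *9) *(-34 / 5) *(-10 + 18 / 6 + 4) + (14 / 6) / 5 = 24793 / 15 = 1652.87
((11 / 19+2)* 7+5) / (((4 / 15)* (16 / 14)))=22995 / 304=75.64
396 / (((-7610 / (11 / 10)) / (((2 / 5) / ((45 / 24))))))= -0.01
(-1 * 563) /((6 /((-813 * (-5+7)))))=152573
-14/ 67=-0.21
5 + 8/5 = 33/5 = 6.60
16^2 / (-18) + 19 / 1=43 / 9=4.78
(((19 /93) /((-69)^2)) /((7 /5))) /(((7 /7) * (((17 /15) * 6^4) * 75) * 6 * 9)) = 19 /3687456050208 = 0.00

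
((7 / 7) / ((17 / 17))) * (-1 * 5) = -5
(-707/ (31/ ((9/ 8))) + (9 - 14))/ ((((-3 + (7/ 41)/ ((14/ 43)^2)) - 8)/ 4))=4364122/ 334149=13.06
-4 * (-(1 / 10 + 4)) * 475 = 7790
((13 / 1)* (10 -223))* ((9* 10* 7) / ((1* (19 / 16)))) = -27911520 / 19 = -1469027.37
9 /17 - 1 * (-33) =570 /17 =33.53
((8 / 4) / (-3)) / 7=-2 / 21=-0.10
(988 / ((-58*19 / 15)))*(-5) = 1950 / 29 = 67.24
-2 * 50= -100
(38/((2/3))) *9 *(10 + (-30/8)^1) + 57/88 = 282207/88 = 3206.90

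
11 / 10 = 1.10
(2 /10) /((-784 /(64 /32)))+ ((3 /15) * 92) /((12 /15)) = 45079 /1960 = 23.00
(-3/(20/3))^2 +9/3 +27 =12081/400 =30.20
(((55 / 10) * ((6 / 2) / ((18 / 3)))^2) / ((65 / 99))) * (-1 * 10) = -1089 / 52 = -20.94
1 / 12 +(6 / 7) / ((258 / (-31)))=-71 / 3612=-0.02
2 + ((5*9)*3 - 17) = 120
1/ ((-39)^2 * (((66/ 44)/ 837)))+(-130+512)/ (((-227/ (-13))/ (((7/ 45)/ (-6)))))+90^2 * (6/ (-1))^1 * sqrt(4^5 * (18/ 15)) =-311040 * sqrt(30) - 1037399/ 5179005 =-1703636.44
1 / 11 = 0.09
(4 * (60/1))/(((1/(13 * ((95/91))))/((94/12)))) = 178600/7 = 25514.29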